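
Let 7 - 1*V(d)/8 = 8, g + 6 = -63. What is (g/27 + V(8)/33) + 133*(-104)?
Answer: -1369645/99 ≈ -13835.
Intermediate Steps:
g = -69 (g = -6 - 63 = -69)
V(d) = -8 (V(d) = 56 - 8*8 = 56 - 64 = -8)
(g/27 + V(8)/33) + 133*(-104) = (-69/27 - 8/33) + 133*(-104) = (-69*1/27 - 8*1/33) - 13832 = (-23/9 - 8/33) - 13832 = -277/99 - 13832 = -1369645/99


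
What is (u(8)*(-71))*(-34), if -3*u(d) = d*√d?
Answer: -38624*√2/3 ≈ -18208.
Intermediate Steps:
u(d) = -d^(3/2)/3 (u(d) = -d*√d/3 = -d^(3/2)/3)
(u(8)*(-71))*(-34) = (-16*√2/3*(-71))*(-34) = (1136*√2/3)*(-34) = -38624*√2/3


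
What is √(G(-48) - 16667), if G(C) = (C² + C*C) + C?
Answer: I*√12107 ≈ 110.03*I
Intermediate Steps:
G(C) = C + 2*C² (G(C) = (C² + C²) + C = 2*C² + C = C + 2*C²)
√(G(-48) - 16667) = √(-48*(1 + 2*(-48)) - 16667) = √(-48*(1 - 96) - 16667) = √(-48*(-95) - 16667) = √(4560 - 16667) = √(-12107) = I*√12107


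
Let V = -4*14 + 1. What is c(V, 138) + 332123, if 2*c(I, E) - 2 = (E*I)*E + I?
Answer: -383227/2 ≈ -1.9161e+5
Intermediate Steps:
V = -55 (V = -56 + 1 = -55)
c(I, E) = 1 + I/2 + I*E²/2 (c(I, E) = 1 + ((E*I)*E + I)/2 = 1 + (I*E² + I)/2 = 1 + (I + I*E²)/2 = 1 + (I/2 + I*E²/2) = 1 + I/2 + I*E²/2)
c(V, 138) + 332123 = (1 + (½)*(-55) + (½)*(-55)*138²) + 332123 = (1 - 55/2 + (½)*(-55)*19044) + 332123 = (1 - 55/2 - 523710) + 332123 = -1047473/2 + 332123 = -383227/2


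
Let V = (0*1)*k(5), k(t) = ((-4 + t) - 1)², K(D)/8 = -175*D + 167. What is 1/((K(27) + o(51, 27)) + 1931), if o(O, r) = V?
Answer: -1/34533 ≈ -2.8958e-5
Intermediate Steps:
K(D) = 1336 - 1400*D (K(D) = 8*(-175*D + 167) = 8*(167 - 175*D) = 1336 - 1400*D)
k(t) = (-5 + t)²
V = 0 (V = (0*1)*(-5 + 5)² = 0*0² = 0*0 = 0)
o(O, r) = 0
1/((K(27) + o(51, 27)) + 1931) = 1/(((1336 - 1400*27) + 0) + 1931) = 1/(((1336 - 37800) + 0) + 1931) = 1/((-36464 + 0) + 1931) = 1/(-36464 + 1931) = 1/(-34533) = -1/34533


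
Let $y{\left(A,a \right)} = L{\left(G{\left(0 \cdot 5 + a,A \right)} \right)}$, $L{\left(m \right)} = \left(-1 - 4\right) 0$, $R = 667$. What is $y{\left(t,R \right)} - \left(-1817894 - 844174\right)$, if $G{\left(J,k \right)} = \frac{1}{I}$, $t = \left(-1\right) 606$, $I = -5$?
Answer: $2662068$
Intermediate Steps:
$t = -606$
$G{\left(J,k \right)} = - \frac{1}{5}$ ($G{\left(J,k \right)} = \frac{1}{-5} = - \frac{1}{5}$)
$L{\left(m \right)} = 0$ ($L{\left(m \right)} = \left(-5\right) 0 = 0$)
$y{\left(A,a \right)} = 0$
$y{\left(t,R \right)} - \left(-1817894 - 844174\right) = 0 - \left(-1817894 - 844174\right) = 0 - -2662068 = 0 + 2662068 = 2662068$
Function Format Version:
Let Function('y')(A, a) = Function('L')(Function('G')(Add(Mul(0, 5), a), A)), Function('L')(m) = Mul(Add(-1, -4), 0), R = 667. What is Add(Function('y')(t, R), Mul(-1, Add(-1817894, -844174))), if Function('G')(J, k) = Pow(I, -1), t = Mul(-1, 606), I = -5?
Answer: 2662068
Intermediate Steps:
t = -606
Function('G')(J, k) = Rational(-1, 5) (Function('G')(J, k) = Pow(-5, -1) = Rational(-1, 5))
Function('L')(m) = 0 (Function('L')(m) = Mul(-5, 0) = 0)
Function('y')(A, a) = 0
Add(Function('y')(t, R), Mul(-1, Add(-1817894, -844174))) = Add(0, Mul(-1, Add(-1817894, -844174))) = Add(0, Mul(-1, -2662068)) = Add(0, 2662068) = 2662068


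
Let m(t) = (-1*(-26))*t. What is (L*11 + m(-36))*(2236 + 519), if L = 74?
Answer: -336110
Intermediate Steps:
m(t) = 26*t
(L*11 + m(-36))*(2236 + 519) = (74*11 + 26*(-36))*(2236 + 519) = (814 - 936)*2755 = -122*2755 = -336110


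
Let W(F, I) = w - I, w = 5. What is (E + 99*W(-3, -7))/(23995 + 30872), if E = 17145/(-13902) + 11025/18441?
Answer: 11274105023/520965786222 ≈ 0.021641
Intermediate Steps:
W(F, I) = 5 - I
E = -6033385/9495066 (E = 17145*(-1/13902) + 11025*(1/18441) = -5715/4634 + 1225/2049 = -6033385/9495066 ≈ -0.63542)
(E + 99*W(-3, -7))/(23995 + 30872) = (-6033385/9495066 + 99*(5 - 1*(-7)))/(23995 + 30872) = (-6033385/9495066 + 99*(5 + 7))/54867 = (-6033385/9495066 + 99*12)*(1/54867) = (-6033385/9495066 + 1188)*(1/54867) = (11274105023/9495066)*(1/54867) = 11274105023/520965786222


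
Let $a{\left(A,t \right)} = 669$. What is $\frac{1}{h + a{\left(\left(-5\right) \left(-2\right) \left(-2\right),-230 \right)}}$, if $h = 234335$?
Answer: $\frac{1}{235004} \approx 4.2552 \cdot 10^{-6}$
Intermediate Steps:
$\frac{1}{h + a{\left(\left(-5\right) \left(-2\right) \left(-2\right),-230 \right)}} = \frac{1}{234335 + 669} = \frac{1}{235004}$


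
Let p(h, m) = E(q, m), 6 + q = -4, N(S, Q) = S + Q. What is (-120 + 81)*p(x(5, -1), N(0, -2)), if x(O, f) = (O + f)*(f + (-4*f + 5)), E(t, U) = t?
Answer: 390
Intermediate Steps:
N(S, Q) = Q + S
q = -10 (q = -6 - 4 = -10)
x(O, f) = (5 - 3*f)*(O + f) (x(O, f) = (O + f)*(f + (5 - 4*f)) = (O + f)*(5 - 3*f) = (5 - 3*f)*(O + f))
p(h, m) = -10
(-120 + 81)*p(x(5, -1), N(0, -2)) = (-120 + 81)*(-10) = -39*(-10) = 390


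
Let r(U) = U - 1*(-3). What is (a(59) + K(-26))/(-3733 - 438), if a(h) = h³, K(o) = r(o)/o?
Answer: -5339877/108446 ≈ -49.240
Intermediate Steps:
r(U) = 3 + U (r(U) = U + 3 = 3 + U)
K(o) = (3 + o)/o
(a(59) + K(-26))/(-3733 - 438) = (59³ + (3 - 26)/(-26))/(-3733 - 438) = (205379 - 1/26*(-23))/(-4171) = (205379 + 23/26)*(-1/4171) = (5339877/26)*(-1/4171) = -5339877/108446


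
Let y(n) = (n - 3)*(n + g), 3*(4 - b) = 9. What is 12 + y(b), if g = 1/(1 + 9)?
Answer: 49/5 ≈ 9.8000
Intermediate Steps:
b = 1 (b = 4 - ⅓*9 = 4 - 3 = 1)
g = ⅒ (g = 1/10 = ⅒ ≈ 0.10000)
y(n) = (-3 + n)*(⅒ + n) (y(n) = (n - 3)*(n + ⅒) = (-3 + n)*(⅒ + n))
12 + y(b) = 12 + (-3/10 + 1² - 29/10*1) = 12 + (-3/10 + 1 - 29/10) = 12 - 11/5 = 49/5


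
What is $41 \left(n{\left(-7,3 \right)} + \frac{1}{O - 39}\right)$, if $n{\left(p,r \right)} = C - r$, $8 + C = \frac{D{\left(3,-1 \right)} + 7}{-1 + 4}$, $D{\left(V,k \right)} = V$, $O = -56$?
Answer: $- \frac{89708}{285} \approx -314.76$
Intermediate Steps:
$C = - \frac{14}{3}$ ($C = -8 + \frac{3 + 7}{-1 + 4} = -8 + \frac{10}{3} = - \frac{14}{3} \approx -4.6667$)
$n{\left(p,r \right)} = - \frac{14}{3} - r$
$41 \left(n{\left(-7,3 \right)} + \frac{1}{O - 39}\right) = 41 \left(\left(- \frac{14}{3} - 3\right) + \frac{1}{-56 - 39}\right) = 41 \left(\left(- \frac{14}{3} - 3\right) + \frac{1}{-95}\right) = 41 \left(- \frac{23}{3} - \frac{1}{95}\right) = 41 \left(- \frac{2188}{285}\right) = - \frac{89708}{285}$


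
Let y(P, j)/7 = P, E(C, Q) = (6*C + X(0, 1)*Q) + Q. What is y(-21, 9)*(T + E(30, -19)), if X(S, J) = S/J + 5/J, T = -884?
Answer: 120246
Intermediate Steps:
X(S, J) = 5/J + S/J
E(C, Q) = 6*C + 6*Q (E(C, Q) = (6*C + ((5 + 0)/1)*Q) + Q = (6*C + (1*5)*Q) + Q = (6*C + 5*Q) + Q = (5*Q + 6*C) + Q = 6*C + 6*Q)
y(P, j) = 7*P
y(-21, 9)*(T + E(30, -19)) = (7*(-21))*(-884 + (6*30 + 6*(-19))) = -147*(-884 + (180 - 114)) = -147*(-884 + 66) = -147*(-818) = 120246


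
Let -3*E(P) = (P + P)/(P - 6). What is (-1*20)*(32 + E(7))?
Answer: -1640/3 ≈ -546.67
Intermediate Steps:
E(P) = -2*P/(3*(-6 + P)) (E(P) = -(P + P)/(3*(P - 6)) = -2*P/(3*(-6 + P)))
(-1*20)*(32 + E(7)) = (-1*20)*(32 - 2*7/(-18 + 3*7)) = -20*(32 - 2*7/(-18 + 21)) = -20*(32 - 2*7/3) = -20*(32 - 2*7*⅓) = -20*(32 - 14/3) = -20*82/3 = -1640/3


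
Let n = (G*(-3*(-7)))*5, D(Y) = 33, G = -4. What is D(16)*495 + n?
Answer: 15915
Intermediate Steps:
n = -420 (n = -(-12)*(-7)*5 = -4*21*5 = -84*5 = -420)
D(16)*495 + n = 33*495 - 420 = 16335 - 420 = 15915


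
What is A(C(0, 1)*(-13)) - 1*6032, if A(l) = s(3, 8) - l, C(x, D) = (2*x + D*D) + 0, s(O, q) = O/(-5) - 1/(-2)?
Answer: -60191/10 ≈ -6019.1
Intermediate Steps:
s(O, q) = ½ - O/5 (s(O, q) = O*(-⅕) - 1*(-½) = -O/5 + ½ = ½ - O/5)
C(x, D) = D² + 2*x (C(x, D) = (2*x + D²) + 0 = (D² + 2*x) + 0 = D² + 2*x)
A(l) = -⅒ - l (A(l) = (½ - ⅕*3) - l = (½ - ⅗) - l = -⅒ - l)
A(C(0, 1)*(-13)) - 1*6032 = (-⅒ - (1² + 2*0)*(-13)) - 1*6032 = (-⅒ - (1 + 0)*(-13)) - 6032 = (-⅒ - (-13)) - 6032 = (-⅒ - 1*(-13)) - 6032 = (-⅒ + 13) - 6032 = 129/10 - 6032 = -60191/10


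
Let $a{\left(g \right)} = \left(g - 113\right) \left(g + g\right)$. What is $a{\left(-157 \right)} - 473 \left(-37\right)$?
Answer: $102281$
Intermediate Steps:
$a{\left(g \right)} = 2 g \left(-113 + g\right)$ ($a{\left(g \right)} = \left(-113 + g\right) 2 g = 2 g \left(-113 + g\right)$)
$a{\left(-157 \right)} - 473 \left(-37\right) = 2 \left(-157\right) \left(-113 - 157\right) - 473 \left(-37\right) = 2 \left(-157\right) \left(-270\right) - -17501 = 84780 + 17501 = 102281$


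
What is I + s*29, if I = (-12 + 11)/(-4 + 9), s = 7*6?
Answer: 6089/5 ≈ 1217.8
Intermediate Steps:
s = 42
I = -1/5 ≈ -0.20000
I + s*29 = -1/5 + 42*29 = -1/5 + 1218 = 6089/5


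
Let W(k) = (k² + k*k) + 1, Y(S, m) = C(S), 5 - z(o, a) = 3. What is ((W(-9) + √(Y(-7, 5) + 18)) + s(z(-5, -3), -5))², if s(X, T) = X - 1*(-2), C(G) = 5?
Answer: (167 + √23)² ≈ 29514.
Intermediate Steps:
z(o, a) = 2 (z(o, a) = 5 - 1*3 = 5 - 3 = 2)
s(X, T) = 2 + X (s(X, T) = X + 2 = 2 + X)
Y(S, m) = 5
W(k) = 1 + 2*k² (W(k) = (k² + k²) + 1 = 2*k² + 1 = 1 + 2*k²)
((W(-9) + √(Y(-7, 5) + 18)) + s(z(-5, -3), -5))² = (((1 + 2*(-9)²) + √(5 + 18)) + (2 + 2))² = (((1 + 2*81) + √23) + 4)² = (((1 + 162) + √23) + 4)² = ((163 + √23) + 4)² = (167 + √23)²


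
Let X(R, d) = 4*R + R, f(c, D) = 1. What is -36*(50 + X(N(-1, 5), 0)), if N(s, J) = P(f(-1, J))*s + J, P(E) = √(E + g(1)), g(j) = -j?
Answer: -2700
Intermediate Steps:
P(E) = √(-1 + E) (P(E) = √(E - 1*1) = √(E - 1) = √(-1 + E))
N(s, J) = J (N(s, J) = √(-1 + 1)*s + J = √0*s + J = 0*s + J = 0 + J = J)
X(R, d) = 5*R
-36*(50 + X(N(-1, 5), 0)) = -36*(50 + 5*5) = -36*(50 + 25) = -36*75 = -2700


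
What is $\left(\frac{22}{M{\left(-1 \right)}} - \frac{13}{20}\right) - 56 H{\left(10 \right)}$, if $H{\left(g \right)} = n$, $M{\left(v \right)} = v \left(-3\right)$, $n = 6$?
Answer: $- \frac{19759}{60} \approx -329.32$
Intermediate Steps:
$M{\left(v \right)} = - 3 v$
$H{\left(g \right)} = 6$
$\left(\frac{22}{M{\left(-1 \right)}} - \frac{13}{20}\right) - 56 H{\left(10 \right)} = \left(\frac{22}{\left(-3\right) \left(-1\right)} - \frac{13}{20}\right) - 336 = \left(\frac{22}{3} - \frac{13}{20}\right) - 336 = \frac{401}{60} - 336 = - \frac{19759}{60}$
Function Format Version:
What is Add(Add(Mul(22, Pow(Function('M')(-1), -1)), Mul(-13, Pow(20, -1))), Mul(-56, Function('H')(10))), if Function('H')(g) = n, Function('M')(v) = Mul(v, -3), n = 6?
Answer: Rational(-19759, 60) ≈ -329.32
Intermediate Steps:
Function('M')(v) = Mul(-3, v)
Function('H')(g) = 6
Add(Add(Mul(22, Pow(Function('M')(-1), -1)), Mul(-13, Pow(20, -1))), Mul(-56, Function('H')(10))) = Add(Add(Mul(22, Pow(Mul(-3, -1), -1)), Mul(-13, Pow(20, -1))), Mul(-56, 6)) = Add(Add(Mul(22, Pow(3, -1)), Mul(-13, Rational(1, 20))), -336) = Add(Add(Mul(22, Rational(1, 3)), Rational(-13, 20)), -336) = Add(Add(Rational(22, 3), Rational(-13, 20)), -336) = Add(Rational(401, 60), -336) = Rational(-19759, 60)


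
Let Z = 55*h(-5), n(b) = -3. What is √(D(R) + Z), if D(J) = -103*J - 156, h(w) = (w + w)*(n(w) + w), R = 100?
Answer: 2*I*√1514 ≈ 77.82*I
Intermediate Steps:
h(w) = 2*w*(-3 + w) (h(w) = (w + w)*(-3 + w) = (2*w)*(-3 + w) = 2*w*(-3 + w))
D(J) = -156 - 103*J
Z = 4400 (Z = 55*(2*(-5)*(-3 - 5)) = 55*(2*(-5)*(-8)) = 55*80 = 4400)
√(D(R) + Z) = √((-156 - 103*100) + 4400) = √((-156 - 10300) + 4400) = √(-10456 + 4400) = √(-6056) = 2*I*√1514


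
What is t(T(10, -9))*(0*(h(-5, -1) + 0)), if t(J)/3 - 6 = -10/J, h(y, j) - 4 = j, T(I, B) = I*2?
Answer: 0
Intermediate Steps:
T(I, B) = 2*I
h(y, j) = 4 + j
t(J) = 18 - 30/J (t(J) = 18 + 3*(-10/J) = 18 - 30/J)
t(T(10, -9))*(0*(h(-5, -1) + 0)) = (18 - 30/(2*10))*(0*((4 - 1) + 0)) = (18 - 30/20)*(0*(3 + 0)) = (18 - 30*1/20)*(0*3) = (18 - 3/2)*0 = (33/2)*0 = 0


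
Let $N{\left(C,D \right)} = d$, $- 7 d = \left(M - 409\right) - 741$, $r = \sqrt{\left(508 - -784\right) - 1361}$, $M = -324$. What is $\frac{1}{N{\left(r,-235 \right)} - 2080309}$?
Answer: $- \frac{7}{14560689} \approx -4.8075 \cdot 10^{-7}$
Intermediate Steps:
$r = i \sqrt{69}$ ($r = \sqrt{\left(508 + 784\right) - 1361} = \sqrt{1292 - 1361} = \sqrt{-69} = i \sqrt{69} \approx 8.3066 i$)
$d = \frac{1474}{7}$ ($d = - \frac{\left(-324 - 409\right) - 741}{7} = - \frac{-733 - 741}{7} = \left(- \frac{1}{7}\right) \left(-1474\right) = \frac{1474}{7} \approx 210.57$)
$N{\left(C,D \right)} = \frac{1474}{7}$
$\frac{1}{N{\left(r,-235 \right)} - 2080309} = \frac{1}{\frac{1474}{7} - 2080309} = \frac{1}{- \frac{14560689}{7}} = - \frac{7}{14560689}$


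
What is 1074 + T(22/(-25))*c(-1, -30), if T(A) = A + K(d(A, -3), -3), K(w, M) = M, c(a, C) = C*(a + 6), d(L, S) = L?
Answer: 1656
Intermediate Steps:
c(a, C) = C*(6 + a)
T(A) = -3 + A (T(A) = A - 3 = -3 + A)
1074 + T(22/(-25))*c(-1, -30) = 1074 + (-3 + 22/(-25))*(-30*(6 - 1)) = 1074 + (-3 + 22*(-1/25))*(-30*5) = 1074 + (-3 - 22/25)*(-150) = 1074 - 97/25*(-150) = 1074 + 582 = 1656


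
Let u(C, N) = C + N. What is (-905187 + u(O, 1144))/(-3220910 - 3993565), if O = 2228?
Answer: 60121/480965 ≈ 0.12500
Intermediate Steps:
(-905187 + u(O, 1144))/(-3220910 - 3993565) = (-905187 + (2228 + 1144))/(-3220910 - 3993565) = (-905187 + 3372)/(-7214475) = -901815*(-1/7214475) = 60121/480965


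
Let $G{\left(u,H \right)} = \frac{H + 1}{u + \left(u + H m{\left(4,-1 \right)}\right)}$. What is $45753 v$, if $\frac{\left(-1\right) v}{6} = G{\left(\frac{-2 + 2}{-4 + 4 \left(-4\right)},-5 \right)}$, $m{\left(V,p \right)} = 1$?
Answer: $- \frac{1098072}{5} \approx -2.1961 \cdot 10^{5}$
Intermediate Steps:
$G{\left(u,H \right)} = \frac{1 + H}{H + 2 u}$ ($G{\left(u,H \right)} = \frac{H + 1}{u + \left(u + H 1\right)} = \frac{1 + H}{u + \left(u + H\right)} = \frac{1 + H}{u + \left(H + u\right)} = \frac{1 + H}{H + 2 u}$)
$v = - \frac{24}{5}$ ($v = - 6 \frac{1 - 5}{-5 + 2 \frac{-2 + 2}{-4 + 4 \left(-4\right)}} = - 6 \frac{1}{-5 + 2 \frac{0}{-4 - 16}} \left(-4\right) = - 6 \frac{1}{-5 + 2 \frac{0}{-20}} \left(-4\right) = - 6 \frac{1}{-5 + 2 \cdot 0 \left(- \frac{1}{20}\right)} \left(-4\right) = - 6 \frac{1}{-5 + 2 \cdot 0} \left(-4\right) = - 6 \frac{1}{-5 + 0} \left(-4\right) = - 6 \frac{1}{-5} \left(-4\right) = - 6 \left(\left(- \frac{1}{5}\right) \left(-4\right)\right) = \left(-6\right) \frac{4}{5} = - \frac{24}{5} \approx -4.8$)
$45753 v = 45753 \left(- \frac{24}{5}\right) = - \frac{1098072}{5}$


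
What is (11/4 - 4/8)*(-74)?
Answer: -333/2 ≈ -166.50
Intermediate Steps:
(11/4 - 4/8)*(-74) = (11*(1/4) - 4*1/8)*(-74) = (11/4 - 1/2)*(-74) = (9/4)*(-74) = -333/2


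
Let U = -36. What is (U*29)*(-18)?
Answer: 18792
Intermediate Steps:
(U*29)*(-18) = -36*29*(-18) = -1044*(-18) = 18792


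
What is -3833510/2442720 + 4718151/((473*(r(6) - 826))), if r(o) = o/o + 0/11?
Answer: -434035108349/31773680400 ≈ -13.660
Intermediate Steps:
r(o) = 1 (r(o) = 1 + 0*(1/11) = 1 + 0 = 1)
-3833510/2442720 + 4718151/((473*(r(6) - 826))) = -3833510/2442720 + 4718151/((473*(1 - 826))) = -3833510*1/2442720 + 4718151/((473*(-825))) = -383351/244272 + 4718151/(-390225) = -383351/244272 + 4718151*(-1/390225) = -383351/244272 - 1572717/130075 = -434035108349/31773680400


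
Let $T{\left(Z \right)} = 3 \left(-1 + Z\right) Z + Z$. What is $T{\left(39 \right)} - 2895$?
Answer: $1590$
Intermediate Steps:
$T{\left(Z \right)} = Z + Z \left(-3 + 3 Z\right)$ ($T{\left(Z \right)} = \left(-3 + 3 Z\right) Z + Z = Z \left(-3 + 3 Z\right) + Z = Z + Z \left(-3 + 3 Z\right)$)
$T{\left(39 \right)} - 2895 = 39 \left(-2 + 3 \cdot 39\right) - 2895 = 39 \left(-2 + 117\right) - 2895 = 39 \cdot 115 - 2895 = 4485 - 2895 = 1590$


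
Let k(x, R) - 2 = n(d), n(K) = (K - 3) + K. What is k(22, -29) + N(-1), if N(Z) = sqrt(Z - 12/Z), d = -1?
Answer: -3 + sqrt(11) ≈ 0.31662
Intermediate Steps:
n(K) = -3 + 2*K (n(K) = (-3 + K) + K = -3 + 2*K)
k(x, R) = -3 (k(x, R) = 2 + (-3 + 2*(-1)) = 2 + (-3 - 2) = 2 - 5 = -3)
k(22, -29) + N(-1) = -3 + sqrt(-1 - 12/(-1)) = -3 + sqrt(-1 - 12*(-1)) = -3 + sqrt(-1 + 12) = -3 + sqrt(11)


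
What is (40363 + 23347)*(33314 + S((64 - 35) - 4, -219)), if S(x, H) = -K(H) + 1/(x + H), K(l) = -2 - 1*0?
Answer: 205888517065/97 ≈ 2.1226e+9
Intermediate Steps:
K(l) = -2 (K(l) = -2 + 0 = -2)
S(x, H) = 2 + 1/(H + x) (S(x, H) = -1*(-2) + 1/(x + H) = 2 + 1/(H + x))
(40363 + 23347)*(33314 + S((64 - 35) - 4, -219)) = (40363 + 23347)*(33314 + (1 + 2*(-219) + 2*((64 - 35) - 4))/(-219 + ((64 - 35) - 4))) = 63710*(33314 + (1 - 438 + 2*(29 - 4))/(-219 + (29 - 4))) = 63710*(33314 + (1 - 438 + 2*25)/(-219 + 25)) = 63710*(33314 + (1 - 438 + 50)/(-194)) = 63710*(33314 - 1/194*(-387)) = 63710*(33314 + 387/194) = 63710*(6463303/194) = 205888517065/97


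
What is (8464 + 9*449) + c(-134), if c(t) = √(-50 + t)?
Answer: 12505 + 2*I*√46 ≈ 12505.0 + 13.565*I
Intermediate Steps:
(8464 + 9*449) + c(-134) = (8464 + 9*449) + √(-50 - 134) = (8464 + 4041) + √(-184) = 12505 + 2*I*√46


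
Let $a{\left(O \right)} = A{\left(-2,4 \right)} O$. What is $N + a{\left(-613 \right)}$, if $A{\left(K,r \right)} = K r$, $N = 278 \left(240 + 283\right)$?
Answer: $150298$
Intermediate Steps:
$N = 145394$ ($N = 278 \cdot 523 = 145394$)
$a{\left(O \right)} = - 8 O$ ($a{\left(O \right)} = \left(-2\right) 4 O = - 8 O$)
$N + a{\left(-613 \right)} = 145394 - -4904 = 145394 + 4904 = 150298$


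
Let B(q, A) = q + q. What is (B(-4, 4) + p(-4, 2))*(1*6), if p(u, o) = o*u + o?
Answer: -84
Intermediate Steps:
p(u, o) = o + o*u
B(q, A) = 2*q
(B(-4, 4) + p(-4, 2))*(1*6) = (2*(-4) + 2*(1 - 4))*(1*6) = (-8 + 2*(-3))*6 = (-8 - 6)*6 = -14*6 = -84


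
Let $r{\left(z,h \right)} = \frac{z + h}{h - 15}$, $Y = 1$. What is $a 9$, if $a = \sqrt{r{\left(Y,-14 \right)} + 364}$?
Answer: $\frac{9 \sqrt{306501}}{29} \approx 171.81$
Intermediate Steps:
$r{\left(z,h \right)} = \frac{h + z}{-15 + h}$
$a = \frac{\sqrt{306501}}{29}$ ($a = \sqrt{\frac{-14 + 1}{-15 - 14} + 364} = \sqrt{\frac{1}{-29} \left(-13\right) + 364} = \sqrt{\left(- \frac{1}{29}\right) \left(-13\right) + 364} = \sqrt{\frac{13}{29} + 364} = \sqrt{\frac{10569}{29}} = \frac{\sqrt{306501}}{29} \approx 19.091$)
$a 9 = \frac{\sqrt{306501}}{29} \cdot 9 = \frac{9 \sqrt{306501}}{29}$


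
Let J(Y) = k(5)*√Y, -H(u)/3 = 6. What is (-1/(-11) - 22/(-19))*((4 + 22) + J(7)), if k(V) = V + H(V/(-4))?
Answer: 6786/209 - 3393*√7/209 ≈ -10.483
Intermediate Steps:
H(u) = -18 (H(u) = -3*6 = -18)
k(V) = -18 + V (k(V) = V - 18 = -18 + V)
J(Y) = -13*√Y (J(Y) = (-18 + 5)*√Y = -13*√Y)
(-1/(-11) - 22/(-19))*((4 + 22) + J(7)) = (-1/(-11) - 22/(-19))*((4 + 22) - 13*√7) = (-1*(-1/11) - 22*(-1/19))*(26 - 13*√7) = (1/11 + 22/19)*(26 - 13*√7) = 261*(26 - 13*√7)/209 = 6786/209 - 3393*√7/209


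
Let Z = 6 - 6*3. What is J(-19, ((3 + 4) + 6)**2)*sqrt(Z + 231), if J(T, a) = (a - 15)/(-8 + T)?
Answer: -154*sqrt(219)/27 ≈ -84.407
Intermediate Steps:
Z = -12 (Z = 6 - 18 = -12)
J(T, a) = (-15 + a)/(-8 + T)
J(-19, ((3 + 4) + 6)**2)*sqrt(Z + 231) = ((-15 + ((3 + 4) + 6)**2)/(-8 - 19))*sqrt(-12 + 231) = ((-15 + (7 + 6)**2)/(-27))*sqrt(219) = (-(-15 + 13**2)/27)*sqrt(219) = (-(-15 + 169)/27)*sqrt(219) = (-1/27*154)*sqrt(219) = -154*sqrt(219)/27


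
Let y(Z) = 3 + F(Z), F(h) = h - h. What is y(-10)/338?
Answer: 3/338 ≈ 0.0088757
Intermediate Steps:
F(h) = 0
y(Z) = 3 (y(Z) = 3 + 0 = 3)
y(-10)/338 = 3/338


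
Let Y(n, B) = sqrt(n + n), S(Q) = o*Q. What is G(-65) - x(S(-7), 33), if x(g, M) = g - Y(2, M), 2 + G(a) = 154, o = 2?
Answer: 168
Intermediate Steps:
G(a) = 152 (G(a) = -2 + 154 = 152)
S(Q) = 2*Q
Y(n, B) = sqrt(2)*sqrt(n) (Y(n, B) = sqrt(2*n) = sqrt(2)*sqrt(n))
x(g, M) = -2 + g (x(g, M) = g - sqrt(2)*sqrt(2) = g - 1*2 = g - 2 = -2 + g)
G(-65) - x(S(-7), 33) = 152 - (-2 + 2*(-7)) = 152 - (-2 - 14) = 152 - 1*(-16) = 152 + 16 = 168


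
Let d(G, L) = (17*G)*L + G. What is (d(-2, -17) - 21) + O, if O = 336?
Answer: 891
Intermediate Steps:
d(G, L) = G + 17*G*L (d(G, L) = 17*G*L + G = G + 17*G*L)
(d(-2, -17) - 21) + O = (-2*(1 + 17*(-17)) - 21) + 336 = (-2*(1 - 289) - 21) + 336 = (-2*(-288) - 21) + 336 = (576 - 21) + 336 = 555 + 336 = 891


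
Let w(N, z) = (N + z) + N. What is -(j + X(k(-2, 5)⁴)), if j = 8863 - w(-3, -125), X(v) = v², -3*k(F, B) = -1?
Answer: -59009635/6561 ≈ -8994.0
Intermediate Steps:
k(F, B) = ⅓ (k(F, B) = -⅓*(-1) = ⅓)
w(N, z) = z + 2*N
j = 8994 (j = 8863 - (-125 + 2*(-3)) = 8863 - (-125 - 6) = 8863 - 1*(-131) = 8863 + 131 = 8994)
-(j + X(k(-2, 5)⁴)) = -(8994 + ((⅓)⁴)²) = -(8994 + (1/81)²) = -(8994 + 1/6561) = -1*59009635/6561 = -59009635/6561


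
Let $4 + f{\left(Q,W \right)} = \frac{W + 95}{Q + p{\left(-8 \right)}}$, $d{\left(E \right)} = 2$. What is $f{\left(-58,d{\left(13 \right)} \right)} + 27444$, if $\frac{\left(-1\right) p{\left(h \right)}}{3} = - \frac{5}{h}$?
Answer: $\frac{13142984}{479} \approx 27438.0$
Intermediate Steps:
$p{\left(h \right)} = \frac{15}{h}$ ($p{\left(h \right)} = - 3 \left(- \frac{5}{h}\right) = \frac{15}{h}$)
$f{\left(Q,W \right)} = -4 + \frac{95 + W}{- \frac{15}{8} + Q}$ ($f{\left(Q,W \right)} = -4 + \frac{W + 95}{Q + \frac{15}{-8}} = -4 + \frac{95 + W}{Q + 15 \left(- \frac{1}{8}\right)} = -4 + \frac{95 + W}{Q - \frac{15}{8}} = -4 + \frac{95 + W}{- \frac{15}{8} + Q}$)
$f{\left(-58,d{\left(13 \right)} \right)} + 27444 = \frac{4 \left(205 - -464 + 2 \cdot 2\right)}{-15 + 8 \left(-58\right)} + 27444 = \frac{4 \left(205 + 464 + 4\right)}{-15 - 464} + 27444 = 4 \frac{1}{-479} \cdot 673 + 27444 = 4 \left(- \frac{1}{479}\right) 673 + 27444 = - \frac{2692}{479} + 27444 = \frac{13142984}{479}$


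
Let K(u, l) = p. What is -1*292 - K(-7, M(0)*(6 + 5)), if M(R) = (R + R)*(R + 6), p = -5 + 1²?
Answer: -288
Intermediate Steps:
p = -4 (p = -5 + 1 = -4)
M(R) = 2*R*(6 + R) (M(R) = (2*R)*(6 + R) = 2*R*(6 + R))
K(u, l) = -4
-1*292 - K(-7, M(0)*(6 + 5)) = -1*292 - 1*(-4) = -292 + 4 = -288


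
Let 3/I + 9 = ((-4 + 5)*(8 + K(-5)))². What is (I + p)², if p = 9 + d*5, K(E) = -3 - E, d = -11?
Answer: 17497489/8281 ≈ 2113.0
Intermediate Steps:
p = -46 (p = 9 - 11*5 = 9 - 55 = -46)
I = 3/91 (I = 3/(-9 + ((-4 + 5)*(8 + (-3 - 1*(-5))))²) = 3/(-9 + (1*(8 + (-3 + 5)))²) = 3/(-9 + (1*(8 + 2))²) = 3/(-9 + (1*10)²) = 3/(-9 + 10²) = 3/(-9 + 100) = 3/91 ≈ 0.032967)
(I + p)² = (3/91 - 46)² = (-4183/91)² = 17497489/8281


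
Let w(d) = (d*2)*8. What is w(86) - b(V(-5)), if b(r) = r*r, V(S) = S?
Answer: 1351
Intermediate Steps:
b(r) = r²
w(d) = 16*d (w(d) = (2*d)*8 = 16*d)
w(86) - b(V(-5)) = 16*86 - 1*(-5)² = 1376 - 1*25 = 1376 - 25 = 1351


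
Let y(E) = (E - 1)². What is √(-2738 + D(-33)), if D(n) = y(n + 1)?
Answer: I*√1649 ≈ 40.608*I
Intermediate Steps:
y(E) = (-1 + E)²
D(n) = n² (D(n) = (-1 + (n + 1))² = (-1 + (1 + n))² = n²)
√(-2738 + D(-33)) = √(-2738 + (-33)²) = √(-2738 + 1089) = √(-1649) = I*√1649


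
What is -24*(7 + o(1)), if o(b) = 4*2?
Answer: -360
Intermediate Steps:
o(b) = 8
-24*(7 + o(1)) = -24*(7 + 8) = -24*15 = -360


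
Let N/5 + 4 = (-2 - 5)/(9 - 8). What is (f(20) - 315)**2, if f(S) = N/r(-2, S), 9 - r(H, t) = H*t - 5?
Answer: 291214225/2916 ≈ 99868.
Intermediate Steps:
r(H, t) = 14 - H*t (r(H, t) = 9 - (H*t - 5) = 9 - (-5 + H*t) = 9 + (5 - H*t) = 14 - H*t)
N = -55 (N = -20 + 5*((-2 - 5)/(9 - 8)) = -20 + 5*(-7/1) = -20 + 5*(-7*1) = -20 + 5*(-7) = -20 - 35 = -55)
f(S) = -55/(14 + 2*S) (f(S) = -55/(14 - 1*(-2)*S) = -55/(14 + 2*S))
(f(20) - 315)**2 = (-55/(14 + 2*20) - 315)**2 = (-55/(14 + 40) - 315)**2 = (-55/54 - 315)**2 = (-17065/54)**2 = 291214225/2916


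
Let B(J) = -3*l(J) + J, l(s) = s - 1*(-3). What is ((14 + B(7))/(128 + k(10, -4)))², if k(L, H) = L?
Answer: 9/2116 ≈ 0.0042533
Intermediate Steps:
l(s) = 3 + s (l(s) = s + 3 = 3 + s)
B(J) = -9 - 2*J (B(J) = -3*(3 + J) + J = (-9 - 3*J) + J = -9 - 2*J)
((14 + B(7))/(128 + k(10, -4)))² = ((14 + (-9 - 2*7))/(128 + 10))² = ((14 + (-9 - 14))/138)² = ((14 - 23)*(1/138))² = (-9*1/138)² = (-3/46)² = 9/2116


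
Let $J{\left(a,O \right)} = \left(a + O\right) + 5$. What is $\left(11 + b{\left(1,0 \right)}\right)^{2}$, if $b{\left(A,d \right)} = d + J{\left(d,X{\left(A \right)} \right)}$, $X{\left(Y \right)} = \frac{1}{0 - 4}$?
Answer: $\frac{3969}{16} \approx 248.06$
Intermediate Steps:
$X{\left(Y \right)} = - \frac{1}{4}$ ($X{\left(Y \right)} = \frac{1}{-4} = - \frac{1}{4}$)
$J{\left(a,O \right)} = 5 + O + a$ ($J{\left(a,O \right)} = \left(O + a\right) + 5 = 5 + O + a$)
$b{\left(A,d \right)} = \frac{19}{4} + 2 d$ ($b{\left(A,d \right)} = d + \left(5 - \frac{1}{4} + d\right) = d + \left(\frac{19}{4} + d\right) = \frac{19}{4} + 2 d$)
$\left(11 + b{\left(1,0 \right)}\right)^{2} = \left(11 + \left(\frac{19}{4} + 2 \cdot 0\right)\right)^{2} = \left(11 + \left(\frac{19}{4} + 0\right)\right)^{2} = \left(11 + \frac{19}{4}\right)^{2} = \left(\frac{63}{4}\right)^{2} = \frac{3969}{16}$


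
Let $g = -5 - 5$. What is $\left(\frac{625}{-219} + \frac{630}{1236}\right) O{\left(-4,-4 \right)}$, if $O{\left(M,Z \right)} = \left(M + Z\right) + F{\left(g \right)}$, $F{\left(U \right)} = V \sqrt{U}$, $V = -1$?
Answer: $\frac{423020}{22557} + \frac{105755 i \sqrt{10}}{45114} \approx 18.753 + 7.4129 i$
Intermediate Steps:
$g = -10$
$F{\left(U \right)} = - \sqrt{U}$
$O{\left(M,Z \right)} = M + Z - i \sqrt{10}$ ($O{\left(M,Z \right)} = \left(M + Z\right) - \sqrt{-10} = \left(M + Z\right) - i \sqrt{10} = M + Z - i \sqrt{10}$)
$\left(\frac{625}{-219} + \frac{630}{1236}\right) O{\left(-4,-4 \right)} = \left(\frac{625}{-219} + \frac{630}{1236}\right) \left(-4 - 4 - i \sqrt{10}\right) = \left(625 \left(- \frac{1}{219}\right) + 630 \cdot \frac{1}{1236}\right) \left(-8 - i \sqrt{10}\right) = \left(- \frac{625}{219} + \frac{105}{206}\right) \left(-8 - i \sqrt{10}\right) = - \frac{105755 \left(-8 - i \sqrt{10}\right)}{45114} = \frac{423020}{22557} + \frac{105755 i \sqrt{10}}{45114}$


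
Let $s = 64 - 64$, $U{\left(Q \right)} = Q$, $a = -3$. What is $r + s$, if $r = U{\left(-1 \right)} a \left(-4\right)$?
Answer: $-12$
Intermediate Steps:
$r = -12$ ($r = \left(-1\right) \left(-3\right) \left(-4\right) = 3 \left(-4\right) = -12$)
$s = 0$ ($s = 64 - 64 = 0$)
$r + s = -12 + 0 = -12$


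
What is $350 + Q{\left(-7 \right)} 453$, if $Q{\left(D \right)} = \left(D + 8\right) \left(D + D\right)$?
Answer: $-5992$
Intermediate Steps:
$Q{\left(D \right)} = 2 D \left(8 + D\right)$ ($Q{\left(D \right)} = \left(8 + D\right) 2 D = 2 D \left(8 + D\right)$)
$350 + Q{\left(-7 \right)} 453 = 350 + 2 \left(-7\right) \left(8 - 7\right) 453 = 350 + 2 \left(-7\right) 1 \cdot 453 = 350 - 6342 = -5992$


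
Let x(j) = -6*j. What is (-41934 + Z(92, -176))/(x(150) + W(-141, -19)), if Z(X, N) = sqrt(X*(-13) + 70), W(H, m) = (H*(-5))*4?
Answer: -6989/320 + I*sqrt(1126)/1920 ≈ -21.841 + 0.017477*I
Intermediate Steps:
W(H, m) = -20*H (W(H, m) = -5*H*4 = -20*H)
Z(X, N) = sqrt(70 - 13*X) (Z(X, N) = sqrt(-13*X + 70) = sqrt(70 - 13*X))
(-41934 + Z(92, -176))/(x(150) + W(-141, -19)) = (-41934 + sqrt(70 - 13*92))/(-6*150 - 20*(-141)) = (-41934 + sqrt(70 - 1196))/(-900 + 2820) = (-41934 + sqrt(-1126))/1920 = (-41934 + I*sqrt(1126))*(1/1920) = -6989/320 + I*sqrt(1126)/1920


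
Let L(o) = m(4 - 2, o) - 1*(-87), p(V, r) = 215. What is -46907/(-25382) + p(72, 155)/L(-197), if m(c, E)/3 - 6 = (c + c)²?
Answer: 1804843/554778 ≈ 3.2533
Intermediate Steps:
m(c, E) = 18 + 12*c² (m(c, E) = 18 + 3*(c + c)² = 18 + 3*(2*c)² = 18 + 3*(4*c²) = 18 + 12*c²)
L(o) = 153 (L(o) = (18 + 12*(4 - 2)²) - 1*(-87) = (18 + 12*2²) + 87 = (18 + 12*4) + 87 = (18 + 48) + 87 = 66 + 87 = 153)
-46907/(-25382) + p(72, 155)/L(-197) = -46907/(-25382) + 215/153 = -46907*(-1/25382) + 215*(1/153) = 6701/3626 + 215/153 = 1804843/554778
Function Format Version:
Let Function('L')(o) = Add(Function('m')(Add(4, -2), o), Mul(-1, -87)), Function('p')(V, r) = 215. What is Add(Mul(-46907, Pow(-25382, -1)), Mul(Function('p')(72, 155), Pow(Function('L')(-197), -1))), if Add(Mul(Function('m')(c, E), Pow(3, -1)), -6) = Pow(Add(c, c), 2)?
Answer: Rational(1804843, 554778) ≈ 3.2533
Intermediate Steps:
Function('m')(c, E) = Add(18, Mul(12, Pow(c, 2))) (Function('m')(c, E) = Add(18, Mul(3, Pow(Add(c, c), 2))) = Add(18, Mul(3, Pow(Mul(2, c), 2))) = Add(18, Mul(3, Mul(4, Pow(c, 2)))) = Add(18, Mul(12, Pow(c, 2))))
Function('L')(o) = 153 (Function('L')(o) = Add(Add(18, Mul(12, Pow(Add(4, -2), 2))), Mul(-1, -87)) = Add(Add(18, Mul(12, Pow(2, 2))), 87) = Add(Add(18, Mul(12, 4)), 87) = Add(Add(18, 48), 87) = Add(66, 87) = 153)
Add(Mul(-46907, Pow(-25382, -1)), Mul(Function('p')(72, 155), Pow(Function('L')(-197), -1))) = Add(Mul(-46907, Pow(-25382, -1)), Mul(215, Pow(153, -1))) = Add(Mul(-46907, Rational(-1, 25382)), Mul(215, Rational(1, 153))) = Add(Rational(6701, 3626), Rational(215, 153)) = Rational(1804843, 554778)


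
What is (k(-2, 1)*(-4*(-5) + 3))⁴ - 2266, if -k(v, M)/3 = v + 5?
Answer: 1836034535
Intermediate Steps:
k(v, M) = -15 - 3*v (k(v, M) = -3*(v + 5) = -3*(5 + v) = -15 - 3*v)
(k(-2, 1)*(-4*(-5) + 3))⁴ - 2266 = ((-15 - 3*(-2))*(-4*(-5) + 3))⁴ - 2266 = ((-15 + 6)*(20 + 3))⁴ - 2266 = (-9*23)⁴ - 2266 = (-207)⁴ - 2266 = 1836036801 - 2266 = 1836034535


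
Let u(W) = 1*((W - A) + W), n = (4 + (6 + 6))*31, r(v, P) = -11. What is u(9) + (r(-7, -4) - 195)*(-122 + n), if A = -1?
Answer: -77025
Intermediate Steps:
n = 496 (n = (4 + 12)*31 = 16*31 = 496)
u(W) = 1 + 2*W (u(W) = 1*((W - 1*(-1)) + W) = 1*((W + 1) + W) = 1*((1 + W) + W) = 1*(1 + 2*W) = 1 + 2*W)
u(9) + (r(-7, -4) - 195)*(-122 + n) = (1 + 2*9) + (-11 - 195)*(-122 + 496) = (1 + 18) - 206*374 = 19 - 77044 = -77025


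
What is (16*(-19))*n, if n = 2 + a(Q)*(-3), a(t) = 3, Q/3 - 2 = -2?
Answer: 2128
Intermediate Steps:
Q = 0 (Q = 6 + 3*(-2) = 6 - 6 = 0)
n = -7 (n = 2 + 3*(-3) = 2 - 9 = -7)
(16*(-19))*n = (16*(-19))*(-7) = -304*(-7) = 2128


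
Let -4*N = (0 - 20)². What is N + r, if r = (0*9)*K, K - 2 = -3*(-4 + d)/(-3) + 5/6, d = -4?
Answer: -100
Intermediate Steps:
N = -100 (N = -(0 - 20)²/4 = -¼*(-20)² = -¼*400 = -100)
K = -31/6 (K = 2 + (-3*(-4 - 4)/(-3) + 5/6) = 2 + (-3*(-8)*(-⅓) + 5*(⅙)) = 2 + (24*(-⅓) + ⅚) = 2 + (-8 + ⅚) = 2 - 43/6 = -31/6 ≈ -5.1667)
r = 0 (r = (0*9)*(-31/6) = 0*(-31/6) = 0)
N + r = -100 + 0 = -100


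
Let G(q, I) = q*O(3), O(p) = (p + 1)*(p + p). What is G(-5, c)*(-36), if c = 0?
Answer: 4320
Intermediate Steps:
O(p) = 2*p*(1 + p) (O(p) = (1 + p)*(2*p) = 2*p*(1 + p))
G(q, I) = 24*q (G(q, I) = q*(2*3*(1 + 3)) = q*(2*3*4) = q*24 = 24*q)
G(-5, c)*(-36) = (24*(-5))*(-36) = -120*(-36) = 4320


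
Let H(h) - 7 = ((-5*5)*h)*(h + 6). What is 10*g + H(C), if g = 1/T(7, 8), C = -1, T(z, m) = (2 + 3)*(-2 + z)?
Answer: 662/5 ≈ 132.40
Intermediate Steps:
T(z, m) = -10 + 5*z (T(z, m) = 5*(-2 + z) = -10 + 5*z)
H(h) = 7 - 25*h*(6 + h) (H(h) = 7 + ((-5*5)*h)*(h + 6) = 7 + (-25*h)*(6 + h) = 7 - 25*h*(6 + h))
g = 1/25 (g = 1/(-10 + 5*7) = 1/(-10 + 35) = 1/25 ≈ 0.040000)
10*g + H(C) = 10*(1/25) + (7 - 150*(-1) - 25*(-1)²) = ⅖ + (7 + 150 - 25*1) = ⅖ + (7 + 150 - 25) = ⅖ + 132 = 662/5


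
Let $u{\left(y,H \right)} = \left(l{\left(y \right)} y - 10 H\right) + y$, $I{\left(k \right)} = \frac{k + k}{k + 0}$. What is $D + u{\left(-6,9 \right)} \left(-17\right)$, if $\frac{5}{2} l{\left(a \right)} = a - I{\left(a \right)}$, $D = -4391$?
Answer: $- \frac{15427}{5} \approx -3085.4$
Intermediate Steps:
$I{\left(k \right)} = 2$ ($I{\left(k \right)} = \frac{2 k}{k} = 2$)
$l{\left(a \right)} = - \frac{4}{5} + \frac{2 a}{5}$ ($l{\left(a \right)} = \frac{2 \left(a - 2\right)}{5} = \frac{2 \left(-2 + a\right)}{5} = - \frac{4}{5} + \frac{2 a}{5}$)
$u{\left(y,H \right)} = y - 10 H + y \left(- \frac{4}{5} + \frac{2 y}{5}\right)$ ($u{\left(y,H \right)} = \left(\left(- \frac{4}{5} + \frac{2 y}{5}\right) y - 10 H\right) + y = \left(y \left(- \frac{4}{5} + \frac{2 y}{5}\right) - 10 H\right) + y = \left(- 10 H + y \left(- \frac{4}{5} + \frac{2 y}{5}\right)\right) + y = y - 10 H + y \left(- \frac{4}{5} + \frac{2 y}{5}\right)$)
$D + u{\left(-6,9 \right)} \left(-17\right) = -4391 + \left(\left(-10\right) 9 + \frac{1}{5} \left(-6\right) + \frac{2 \left(-6\right)^{2}}{5}\right) \left(-17\right) = -4391 + \left(-90 - \frac{6}{5} + \frac{2}{5} \cdot 36\right) \left(-17\right) = -4391 + \left(-90 - \frac{6}{5} + \frac{72}{5}\right) \left(-17\right) = -4391 - - \frac{6528}{5} = -4391 + \frac{6528}{5} = - \frac{15427}{5}$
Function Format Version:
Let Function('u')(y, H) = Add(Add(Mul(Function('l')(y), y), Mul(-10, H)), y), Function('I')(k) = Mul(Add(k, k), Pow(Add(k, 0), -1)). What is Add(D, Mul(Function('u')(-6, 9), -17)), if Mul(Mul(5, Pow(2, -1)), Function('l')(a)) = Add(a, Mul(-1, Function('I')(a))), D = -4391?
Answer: Rational(-15427, 5) ≈ -3085.4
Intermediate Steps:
Function('I')(k) = 2 (Function('I')(k) = Mul(Mul(2, k), Pow(k, -1)) = 2)
Function('l')(a) = Add(Rational(-4, 5), Mul(Rational(2, 5), a)) (Function('l')(a) = Mul(Rational(2, 5), Add(a, Mul(-1, 2))) = Mul(Rational(2, 5), Add(a, -2)) = Mul(Rational(2, 5), Add(-2, a)) = Add(Rational(-4, 5), Mul(Rational(2, 5), a)))
Function('u')(y, H) = Add(y, Mul(-10, H), Mul(y, Add(Rational(-4, 5), Mul(Rational(2, 5), y)))) (Function('u')(y, H) = Add(Add(Mul(Add(Rational(-4, 5), Mul(Rational(2, 5), y)), y), Mul(-10, H)), y) = Add(Add(Mul(y, Add(Rational(-4, 5), Mul(Rational(2, 5), y))), Mul(-10, H)), y) = Add(Add(Mul(-10, H), Mul(y, Add(Rational(-4, 5), Mul(Rational(2, 5), y)))), y) = Add(y, Mul(-10, H), Mul(y, Add(Rational(-4, 5), Mul(Rational(2, 5), y)))))
Add(D, Mul(Function('u')(-6, 9), -17)) = Add(-4391, Mul(Add(Mul(-10, 9), Mul(Rational(1, 5), -6), Mul(Rational(2, 5), Pow(-6, 2))), -17)) = Add(-4391, Mul(Add(-90, Rational(-6, 5), Mul(Rational(2, 5), 36)), -17)) = Add(-4391, Mul(Add(-90, Rational(-6, 5), Rational(72, 5)), -17)) = Add(-4391, Mul(Rational(-384, 5), -17)) = Add(-4391, Rational(6528, 5)) = Rational(-15427, 5)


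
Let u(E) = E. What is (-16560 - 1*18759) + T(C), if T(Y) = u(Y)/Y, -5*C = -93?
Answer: -35318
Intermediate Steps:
C = 93/5 (C = -⅕*(-93) = 93/5 ≈ 18.600)
T(Y) = 1 (T(Y) = Y/Y = 1)
(-16560 - 1*18759) + T(C) = (-16560 - 1*18759) + 1 = (-16560 - 18759) + 1 = -35319 + 1 = -35318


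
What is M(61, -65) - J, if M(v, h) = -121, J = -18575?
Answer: 18454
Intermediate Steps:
M(61, -65) - J = -121 - 1*(-18575) = -121 + 18575 = 18454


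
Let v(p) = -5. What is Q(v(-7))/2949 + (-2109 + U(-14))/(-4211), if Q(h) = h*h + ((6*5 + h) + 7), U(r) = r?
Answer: 2166918/4139413 ≈ 0.52348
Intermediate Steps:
Q(h) = 37 + h + h² (Q(h) = h² + ((30 + h) + 7) = h² + (37 + h) = 37 + h + h²)
Q(v(-7))/2949 + (-2109 + U(-14))/(-4211) = (37 - 5 + (-5)²)/2949 + (-2109 - 14)/(-4211) = (37 - 5 + 25)*(1/2949) - 2123*(-1/4211) = 57*(1/2949) + 2123/4211 = 19/983 + 2123/4211 = 2166918/4139413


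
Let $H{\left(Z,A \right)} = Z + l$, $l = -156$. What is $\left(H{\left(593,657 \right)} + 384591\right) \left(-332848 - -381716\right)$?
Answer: $18815548304$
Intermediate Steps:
$H{\left(Z,A \right)} = -156 + Z$ ($H{\left(Z,A \right)} = Z - 156 = -156 + Z$)
$\left(H{\left(593,657 \right)} + 384591\right) \left(-332848 - -381716\right) = \left(\left(-156 + 593\right) + 384591\right) \left(-332848 - -381716\right) = \left(437 + 384591\right) \left(-332848 + 381716\right) = 385028 \cdot 48868 = 18815548304$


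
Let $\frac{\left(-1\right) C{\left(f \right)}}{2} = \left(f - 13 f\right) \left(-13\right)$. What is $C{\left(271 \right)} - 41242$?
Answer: $-125794$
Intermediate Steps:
$C{\left(f \right)} = - 312 f$ ($C{\left(f \right)} = - 2 \left(f - 13 f\right) \left(-13\right) = - 2 - 12 f \left(-13\right) = - 2 \cdot 156 f = - 312 f$)
$C{\left(271 \right)} - 41242 = \left(-312\right) 271 - 41242 = -84552 - 41242 = -125794$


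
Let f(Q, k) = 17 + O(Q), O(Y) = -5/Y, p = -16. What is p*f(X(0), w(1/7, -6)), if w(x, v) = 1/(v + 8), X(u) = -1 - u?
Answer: -352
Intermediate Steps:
w(x, v) = 1/(8 + v)
f(Q, k) = 17 - 5/Q
p*f(X(0), w(1/7, -6)) = -16*(17 - 5/(-1 - 1*0)) = -16*(17 - 5/(-1 + 0)) = -16*(17 - 5/(-1)) = -16*(17 - 5*(-1)) = -16*(17 + 5) = -16*22 = -352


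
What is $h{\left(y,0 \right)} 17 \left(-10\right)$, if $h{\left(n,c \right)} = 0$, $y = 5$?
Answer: $0$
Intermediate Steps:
$h{\left(y,0 \right)} 17 \left(-10\right) = 0 \cdot 17 \left(-10\right) = 0 \left(-10\right) = 0$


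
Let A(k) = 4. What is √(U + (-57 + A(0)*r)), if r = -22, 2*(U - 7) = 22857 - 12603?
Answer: √4989 ≈ 70.633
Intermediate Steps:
U = 5134 (U = 7 + (22857 - 12603)/2 = 7 + (½)*10254 = 7 + 5127 = 5134)
√(U + (-57 + A(0)*r)) = √(5134 + (-57 + 4*(-22))) = √(5134 + (-57 - 88)) = √(5134 - 145) = √4989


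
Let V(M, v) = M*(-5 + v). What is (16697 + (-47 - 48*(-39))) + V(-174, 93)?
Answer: 3210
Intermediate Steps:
(16697 + (-47 - 48*(-39))) + V(-174, 93) = (16697 + (-47 - 48*(-39))) - 174*(-5 + 93) = (16697 + (-47 + 1872)) - 174*88 = (16697 + 1825) - 15312 = 18522 - 15312 = 3210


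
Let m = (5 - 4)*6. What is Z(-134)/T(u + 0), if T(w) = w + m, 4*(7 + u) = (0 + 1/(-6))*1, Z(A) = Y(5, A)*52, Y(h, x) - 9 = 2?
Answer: -13728/25 ≈ -549.12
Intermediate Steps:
Y(h, x) = 11 (Y(h, x) = 9 + 2 = 11)
Z(A) = 572 (Z(A) = 11*52 = 572)
m = 6 (m = 1*6 = 6)
u = -169/24 (u = -7 + ((0 + 1/(-6))*1)/4 = -7 + ((0 - 1/6)*1)/4 = -7 + (-1/6*1)/4 = -7 + (1/4)*(-1/6) = -7 - 1/24 = -169/24 ≈ -7.0417)
T(w) = 6 + w (T(w) = w + 6 = 6 + w)
Z(-134)/T(u + 0) = 572/(6 + (-169/24 + 0)) = 572/(6 - 169/24) = 572/(-25/24) = 572*(-24/25) = -13728/25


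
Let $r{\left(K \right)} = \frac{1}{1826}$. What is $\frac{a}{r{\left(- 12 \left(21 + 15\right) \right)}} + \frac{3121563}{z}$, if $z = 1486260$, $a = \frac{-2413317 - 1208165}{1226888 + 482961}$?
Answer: $- \frac{3274347188524111}{847093391580} \approx -3865.4$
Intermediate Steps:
$a = - \frac{3621482}{1709849} \approx -2.118$
$r{\left(K \right)} = \frac{1}{1826}$
$\frac{a}{r{\left(- 12 \left(21 + 15\right) \right)}} + \frac{3121563}{z} = - \frac{3621482 \frac{1}{\frac{1}{1826}}}{1709849} + \frac{3121563}{1486260} = \left(- \frac{3621482}{1709849}\right) 1826 + 3121563 \cdot \frac{1}{1486260} = - \frac{6612826132}{1709849} + \frac{1040521}{495420} = - \frac{3274347188524111}{847093391580}$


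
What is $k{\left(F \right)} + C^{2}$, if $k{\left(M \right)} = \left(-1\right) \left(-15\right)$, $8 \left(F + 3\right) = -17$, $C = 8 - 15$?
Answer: $64$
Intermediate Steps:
$C = -7$
$F = - \frac{41}{8}$ ($F = -3 + \frac{1}{8} \left(-17\right) = -3 - \frac{17}{8} = - \frac{41}{8} \approx -5.125$)
$k{\left(M \right)} = 15$
$k{\left(F \right)} + C^{2} = 15 + \left(-7\right)^{2} = 15 + 49 = 64$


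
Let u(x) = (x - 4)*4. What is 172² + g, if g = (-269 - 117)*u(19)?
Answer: 6424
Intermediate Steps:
u(x) = -16 + 4*x (u(x) = (-4 + x)*4 = -16 + 4*x)
g = -23160 (g = (-269 - 117)*(-16 + 4*19) = -386*(-16 + 76) = -386*60 = -23160)
172² + g = 172² - 23160 = 29584 - 23160 = 6424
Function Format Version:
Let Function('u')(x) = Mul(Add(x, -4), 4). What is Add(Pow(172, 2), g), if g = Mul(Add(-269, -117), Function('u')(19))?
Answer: 6424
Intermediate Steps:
Function('u')(x) = Add(-16, Mul(4, x)) (Function('u')(x) = Mul(Add(-4, x), 4) = Add(-16, Mul(4, x)))
g = -23160 (g = Mul(Add(-269, -117), Add(-16, Mul(4, 19))) = Mul(-386, Add(-16, 76)) = Mul(-386, 60) = -23160)
Add(Pow(172, 2), g) = Add(Pow(172, 2), -23160) = Add(29584, -23160) = 6424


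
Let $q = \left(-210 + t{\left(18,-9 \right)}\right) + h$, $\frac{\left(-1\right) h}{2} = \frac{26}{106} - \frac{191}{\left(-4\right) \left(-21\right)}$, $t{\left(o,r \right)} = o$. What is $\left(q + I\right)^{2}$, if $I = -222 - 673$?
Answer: $\frac{5811141818161}{4955076} \approx 1.1728 \cdot 10^{6}$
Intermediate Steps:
$h = \frac{9031}{2226}$ ($h = - 2 \left(\frac{26}{106} - \frac{191}{\left(-4\right) \left(-21\right)}\right) = - 2 \left(26 \cdot \frac{1}{106} - \frac{191}{84}\right) = - 2 \left(\frac{13}{53} - \frac{191}{84}\right) = \left(-2\right) \left(- \frac{9031}{4452}\right) = \frac{9031}{2226} \approx 4.0571$)
$I = -895$
$q = - \frac{418361}{2226}$ ($q = \left(-210 + 18\right) + \frac{9031}{2226} = -192 + \frac{9031}{2226} = - \frac{418361}{2226} \approx -187.94$)
$\left(q + I\right)^{2} = \left(- \frac{418361}{2226} - 895\right)^{2} = \left(- \frac{2410631}{2226}\right)^{2} = \frac{5811141818161}{4955076}$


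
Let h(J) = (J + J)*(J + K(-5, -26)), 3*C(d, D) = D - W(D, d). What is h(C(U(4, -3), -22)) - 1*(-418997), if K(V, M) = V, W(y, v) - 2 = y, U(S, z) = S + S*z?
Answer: 3771041/9 ≈ 4.1900e+5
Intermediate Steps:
W(y, v) = 2 + y
C(d, D) = -⅔ (C(d, D) = (D - (2 + D))/3 = (D + (-2 - D))/3 = (⅓)*(-2) = -⅔)
h(J) = 2*J*(-5 + J) (h(J) = (J + J)*(J - 5) = (2*J)*(-5 + J) = 2*J*(-5 + J))
h(C(U(4, -3), -22)) - 1*(-418997) = 2*(-⅔)*(-5 - ⅔) - 1*(-418997) = 2*(-⅔)*(-17/3) + 418997 = 68/9 + 418997 = 3771041/9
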